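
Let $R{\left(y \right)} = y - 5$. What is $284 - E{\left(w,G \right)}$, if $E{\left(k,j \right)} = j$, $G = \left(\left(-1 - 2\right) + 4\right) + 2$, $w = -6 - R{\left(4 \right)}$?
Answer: $281$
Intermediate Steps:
$R{\left(y \right)} = -5 + y$
$w = -5$ ($w = -6 - \left(-5 + 4\right) = -6 - -1 = -6 + 1 = -5$)
$G = 3$ ($G = \left(\left(-1 - 2\right) + 4\right) + 2 = \left(-3 + 4\right) + 2 = 1 + 2 = 3$)
$284 - E{\left(w,G \right)} = 284 - 3 = 281$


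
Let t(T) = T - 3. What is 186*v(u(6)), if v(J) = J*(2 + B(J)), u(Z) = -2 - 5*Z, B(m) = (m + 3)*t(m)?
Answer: -6053184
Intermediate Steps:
t(T) = -3 + T
B(m) = (-3 + m)*(3 + m) (B(m) = (m + 3)*(-3 + m) = (3 + m)*(-3 + m) = (-3 + m)*(3 + m))
v(J) = J*(-7 + J**2) (v(J) = J*(2 + (-9 + J**2)) = J*(-7 + J**2))
186*v(u(6)) = 186*((-2 - 5*6)*(-7 + (-2 - 5*6)**2)) = 186*((-2 - 30)*(-7 + (-2 - 30)**2)) = 186*(-32*(-7 + (-32)**2)) = 186*(-32*(-7 + 1024)) = 186*(-32*1017) = 186*(-32544) = -6053184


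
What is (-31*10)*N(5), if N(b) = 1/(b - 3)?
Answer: -155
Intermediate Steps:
N(b) = 1/(-3 + b)
(-31*10)*N(5) = (-31*10)/(-3 + 5) = -310/2 = -310*½ = -155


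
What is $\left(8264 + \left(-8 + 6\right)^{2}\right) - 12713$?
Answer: $-4445$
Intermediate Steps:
$\left(8264 + \left(-8 + 6\right)^{2}\right) - 12713 = \left(8264 + \left(-2\right)^{2}\right) - 12713 = \left(8264 + 4\right) - 12713 = 8268 - 12713 = -4445$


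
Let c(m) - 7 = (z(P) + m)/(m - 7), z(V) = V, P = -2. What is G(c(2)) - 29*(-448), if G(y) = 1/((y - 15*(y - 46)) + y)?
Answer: 7782209/599 ≈ 12992.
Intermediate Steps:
c(m) = 7 + (-2 + m)/(-7 + m) (c(m) = 7 + (-2 + m)/(m - 7) = 7 + (-2 + m)/(-7 + m))
G(y) = 1/(690 - 13*y) (G(y) = 1/((y - 15*(-46 + y)) + y) = 1/((y - (-690 + 15*y)) + y) = 1/((y + (690 - 15*y)) + y) = 1/((690 - 14*y) + y) = 1/(690 - 13*y))
G(c(2)) - 29*(-448) = -1/(-690 + 13*((-51 + 8*2)/(-7 + 2))) - 29*(-448) = -1/(-690 + 13*((-51 + 16)/(-5))) - 1*(-12992) = -1/(-690 + 13*(-1/5*(-35))) + 12992 = -1/(-690 + 13*7) + 12992 = -1/(-690 + 91) + 12992 = -1/(-599) + 12992 = -1*(-1/599) + 12992 = 1/599 + 12992 = 7782209/599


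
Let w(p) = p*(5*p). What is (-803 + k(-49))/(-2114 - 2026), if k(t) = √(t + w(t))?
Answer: 803/4140 - 7*√61/2070 ≈ 0.16755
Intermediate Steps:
w(p) = 5*p²
k(t) = √(t + 5*t²)
(-803 + k(-49))/(-2114 - 2026) = (-803 + √(-49*(1 + 5*(-49))))/(-2114 - 2026) = (-803 + √(-49*(1 - 245)))/(-4140) = (-803 + √(-49*(-244)))*(-1/4140) = (-803 + √11956)*(-1/4140) = (-803 + 14*√61)*(-1/4140) = 803/4140 - 7*√61/2070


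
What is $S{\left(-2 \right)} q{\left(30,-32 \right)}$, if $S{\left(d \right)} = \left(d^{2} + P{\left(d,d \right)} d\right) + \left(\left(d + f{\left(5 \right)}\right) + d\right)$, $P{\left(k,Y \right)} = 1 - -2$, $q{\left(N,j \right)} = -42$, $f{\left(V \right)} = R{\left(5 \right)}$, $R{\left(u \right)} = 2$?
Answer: $168$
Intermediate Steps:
$f{\left(V \right)} = 2$
$P{\left(k,Y \right)} = 3$ ($P{\left(k,Y \right)} = 1 + 2 = 3$)
$S{\left(d \right)} = 2 + d^{2} + 5 d$ ($S{\left(d \right)} = \left(d^{2} + 3 d\right) + \left(\left(d + 2\right) + d\right) = \left(d^{2} + 3 d\right) + \left(\left(2 + d\right) + d\right) = \left(d^{2} + 3 d\right) + \left(2 + 2 d\right) = 2 + d^{2} + 5 d$)
$S{\left(-2 \right)} q{\left(30,-32 \right)} = \left(2 + \left(-2\right)^{2} + 5 \left(-2\right)\right) \left(-42\right) = \left(2 + 4 - 10\right) \left(-42\right) = \left(-4\right) \left(-42\right) = 168$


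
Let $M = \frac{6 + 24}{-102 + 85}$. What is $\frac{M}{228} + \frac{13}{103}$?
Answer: $\frac{7883}{66538} \approx 0.11847$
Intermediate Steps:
$M = - \frac{30}{17}$ ($M = \frac{30}{-17} = 30 \left(- \frac{1}{17}\right) = - \frac{30}{17} \approx -1.7647$)
$\frac{M}{228} + \frac{13}{103} = - \frac{30}{17 \cdot 228} + \frac{13}{103} = \left(- \frac{30}{17}\right) \frac{1}{228} + 13 \cdot \frac{1}{103} = - \frac{5}{646} + \frac{13}{103} = \frac{7883}{66538}$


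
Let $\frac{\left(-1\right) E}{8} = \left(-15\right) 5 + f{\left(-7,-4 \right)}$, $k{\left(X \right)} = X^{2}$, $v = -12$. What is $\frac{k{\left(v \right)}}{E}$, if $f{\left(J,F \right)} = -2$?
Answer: $\frac{18}{77} \approx 0.23377$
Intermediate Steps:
$E = 616$ ($E = - 8 \left(\left(-15\right) 5 - 2\right) = - 8 \left(-75 - 2\right) = \left(-8\right) \left(-77\right) = 616$)
$\frac{k{\left(v \right)}}{E} = \frac{\left(-12\right)^{2}}{616} = 144 \cdot \frac{1}{616} = \frac{18}{77}$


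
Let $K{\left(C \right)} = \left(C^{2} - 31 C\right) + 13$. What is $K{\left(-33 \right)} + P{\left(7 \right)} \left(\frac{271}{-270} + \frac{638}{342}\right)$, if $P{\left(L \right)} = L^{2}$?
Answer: $\frac{11117879}{5130} \approx 2167.2$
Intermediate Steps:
$K{\left(C \right)} = 13 + C^{2} - 31 C$
$K{\left(-33 \right)} + P{\left(7 \right)} \left(\frac{271}{-270} + \frac{638}{342}\right) = \left(13 + \left(-33\right)^{2} - -1023\right) + 7^{2} \left(\frac{271}{-270} + \frac{638}{342}\right) = \left(13 + 1089 + 1023\right) + 49 \left(271 \left(- \frac{1}{270}\right) + 638 \cdot \frac{1}{342}\right) = 2125 + 49 \left(- \frac{271}{270} + \frac{319}{171}\right) = 2125 + 49 \cdot \frac{4421}{5130} = 2125 + \frac{216629}{5130} = \frac{11117879}{5130}$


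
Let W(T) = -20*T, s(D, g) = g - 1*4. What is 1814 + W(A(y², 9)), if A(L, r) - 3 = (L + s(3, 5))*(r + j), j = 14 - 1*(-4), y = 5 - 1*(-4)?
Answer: -42526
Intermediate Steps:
y = 9 (y = 5 + 4 = 9)
s(D, g) = -4 + g (s(D, g) = g - 4 = -4 + g)
j = 18 (j = 14 + 4 = 18)
A(L, r) = 3 + (1 + L)*(18 + r) (A(L, r) = 3 + (L + (-4 + 5))*(r + 18) = 3 + (L + 1)*(18 + r) = 3 + (1 + L)*(18 + r))
1814 + W(A(y², 9)) = 1814 - 20*(21 + 9 + 18*9² + 9²*9) = 1814 - 20*(21 + 9 + 18*81 + 81*9) = 1814 - 20*(21 + 9 + 1458 + 729) = 1814 - 20*2217 = 1814 - 44340 = -42526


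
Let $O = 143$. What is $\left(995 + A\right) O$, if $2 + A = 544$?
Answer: $219791$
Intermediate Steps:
$A = 542$ ($A = -2 + 544 = 542$)
$\left(995 + A\right) O = \left(995 + 542\right) 143 = 1537 \cdot 143 = 219791$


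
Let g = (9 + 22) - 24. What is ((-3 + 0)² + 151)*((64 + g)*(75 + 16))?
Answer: 1033760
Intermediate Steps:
g = 7 (g = 31 - 24 = 7)
((-3 + 0)² + 151)*((64 + g)*(75 + 16)) = ((-3 + 0)² + 151)*((64 + 7)*(75 + 16)) = ((-3)² + 151)*(71*91) = (9 + 151)*6461 = 160*6461 = 1033760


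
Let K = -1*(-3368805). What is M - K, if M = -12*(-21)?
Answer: -3368553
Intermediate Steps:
M = 252
K = 3368805
M - K = 252 - 1*3368805 = 252 - 3368805 = -3368553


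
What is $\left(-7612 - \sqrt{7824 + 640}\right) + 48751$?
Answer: $41047$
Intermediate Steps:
$\left(-7612 - \sqrt{7824 + 640}\right) + 48751 = \left(-7612 - \sqrt{8464}\right) + 48751 = \left(-7612 - 92\right) + 48751 = -7704 + 48751 = 41047$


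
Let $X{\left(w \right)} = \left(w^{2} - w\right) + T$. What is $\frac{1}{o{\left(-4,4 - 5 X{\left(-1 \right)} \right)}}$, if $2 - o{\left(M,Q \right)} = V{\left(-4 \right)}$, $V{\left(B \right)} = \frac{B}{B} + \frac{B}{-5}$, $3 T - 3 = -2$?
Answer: $5$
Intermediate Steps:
$T = \frac{1}{3}$ ($T = 1 + \frac{1}{3} \left(-2\right) = 1 - \frac{2}{3} = \frac{1}{3} \approx 0.33333$)
$X{\left(w \right)} = \frac{1}{3} + w^{2} - w$ ($X{\left(w \right)} = \left(w^{2} - w\right) + \frac{1}{3} = \frac{1}{3} + w^{2} - w$)
$V{\left(B \right)} = 1 - \frac{B}{5}$ ($V{\left(B \right)} = 1 + B \left(- \frac{1}{5}\right) = 1 - \frac{B}{5}$)
$o{\left(M,Q \right)} = \frac{1}{5}$ ($o{\left(M,Q \right)} = 2 - \left(1 - - \frac{4}{5}\right) = 2 - \left(1 + \frac{4}{5}\right) = 2 - \frac{9}{5} = \frac{1}{5}$)
$\frac{1}{o{\left(-4,4 - 5 X{\left(-1 \right)} \right)}} = \frac{1}{\frac{1}{5}} = 5$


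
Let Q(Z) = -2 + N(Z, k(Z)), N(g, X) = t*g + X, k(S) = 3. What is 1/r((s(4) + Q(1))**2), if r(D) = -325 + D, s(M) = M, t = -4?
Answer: -1/324 ≈ -0.0030864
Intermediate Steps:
N(g, X) = X - 4*g (N(g, X) = -4*g + X = X - 4*g)
Q(Z) = 1 - 4*Z (Q(Z) = -2 + (3 - 4*Z) = 1 - 4*Z)
1/r((s(4) + Q(1))**2) = 1/(-325 + (4 + (1 - 4*1))**2) = 1/(-325 + (4 + (1 - 4))**2) = 1/(-325 + (4 - 3)**2) = 1/(-325 + 1**2) = 1/(-325 + 1) = 1/(-324) = -1/324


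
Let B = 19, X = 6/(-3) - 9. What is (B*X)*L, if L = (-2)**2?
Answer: -836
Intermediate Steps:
X = -11 (X = 6*(-1/3) - 9 = -2 - 9 = -11)
L = 4
(B*X)*L = (19*(-11))*4 = -209*4 = -836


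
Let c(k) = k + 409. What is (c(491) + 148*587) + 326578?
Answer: 414354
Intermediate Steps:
c(k) = 409 + k
(c(491) + 148*587) + 326578 = ((409 + 491) + 148*587) + 326578 = (900 + 86876) + 326578 = 87776 + 326578 = 414354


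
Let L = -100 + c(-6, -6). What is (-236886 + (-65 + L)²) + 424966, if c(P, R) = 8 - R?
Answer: 210881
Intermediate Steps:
L = -86 (L = -100 + (8 - 1*(-6)) = -100 + (8 + 6) = -100 + 14 = -86)
(-236886 + (-65 + L)²) + 424966 = (-236886 + (-65 - 86)²) + 424966 = (-236886 + (-151)²) + 424966 = (-236886 + 22801) + 424966 = -214085 + 424966 = 210881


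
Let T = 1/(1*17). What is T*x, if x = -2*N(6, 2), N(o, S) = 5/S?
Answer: -5/17 ≈ -0.29412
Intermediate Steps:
x = -5 (x = -10/2 = -2*5/2 = -5)
T = 1/17 ≈ 0.058824
T*x = (1/17)*(-5) = -5/17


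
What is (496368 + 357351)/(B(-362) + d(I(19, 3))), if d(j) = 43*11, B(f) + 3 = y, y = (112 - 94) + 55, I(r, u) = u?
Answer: 284573/181 ≈ 1572.2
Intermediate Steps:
y = 73 (y = 18 + 55 = 73)
B(f) = 70 (B(f) = -3 + 73 = 70)
d(j) = 473
(496368 + 357351)/(B(-362) + d(I(19, 3))) = (496368 + 357351)/(70 + 473) = 853719/543 = 853719*(1/543) = 284573/181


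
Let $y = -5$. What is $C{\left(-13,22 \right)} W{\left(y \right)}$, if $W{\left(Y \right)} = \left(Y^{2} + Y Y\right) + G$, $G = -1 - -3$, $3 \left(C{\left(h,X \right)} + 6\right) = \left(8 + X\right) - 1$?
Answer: $\frac{572}{3} \approx 190.67$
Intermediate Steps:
$C{\left(h,X \right)} = - \frac{11}{3} + \frac{X}{3}$ ($C{\left(h,X \right)} = -6 + \frac{\left(8 + X\right) - 1}{3} = -6 + \frac{7 + X}{3} = -6 + \left(\frac{7}{3} + \frac{X}{3}\right) = - \frac{11}{3} + \frac{X}{3}$)
$G = 2$ ($G = -1 + 3 = 2$)
$W{\left(Y \right)} = 2 + 2 Y^{2}$ ($W{\left(Y \right)} = \left(Y^{2} + Y Y\right) + 2 = \left(Y^{2} + Y^{2}\right) + 2 = 2 Y^{2} + 2 = 2 + 2 Y^{2}$)
$C{\left(-13,22 \right)} W{\left(y \right)} = \left(- \frac{11}{3} + \frac{1}{3} \cdot 22\right) \left(2 + 2 \left(-5\right)^{2}\right) = \left(- \frac{11}{3} + \frac{22}{3}\right) \left(2 + 2 \cdot 25\right) = \frac{11 \left(2 + 50\right)}{3} = \frac{11}{3} \cdot 52 = \frac{572}{3}$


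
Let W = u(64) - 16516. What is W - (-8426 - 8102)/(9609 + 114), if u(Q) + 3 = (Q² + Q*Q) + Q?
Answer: -80324621/9723 ≈ -8261.3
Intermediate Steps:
u(Q) = -3 + Q + 2*Q² (u(Q) = -3 + ((Q² + Q*Q) + Q) = -3 + ((Q² + Q²) + Q) = -3 + (2*Q² + Q) = -3 + (Q + 2*Q²) = -3 + Q + 2*Q²)
W = -8263 (W = (-3 + 64 + 2*64²) - 16516 = (-3 + 64 + 2*4096) - 16516 = (-3 + 64 + 8192) - 16516 = 8253 - 16516 = -8263)
W - (-8426 - 8102)/(9609 + 114) = -8263 - (-8426 - 8102)/(9609 + 114) = -8263 - (-16528)/9723 = -8263 - 1*(-16528/9723) = -8263 + 16528/9723 = -80324621/9723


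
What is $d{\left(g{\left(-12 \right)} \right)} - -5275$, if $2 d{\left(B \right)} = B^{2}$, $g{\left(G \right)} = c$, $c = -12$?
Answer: $5347$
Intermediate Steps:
$g{\left(G \right)} = -12$
$d{\left(B \right)} = \frac{B^{2}}{2}$
$d{\left(g{\left(-12 \right)} \right)} - -5275 = \frac{\left(-12\right)^{2}}{2} - -5275 = \frac{1}{2} \cdot 144 + 5275 = 72 + 5275 = 5347$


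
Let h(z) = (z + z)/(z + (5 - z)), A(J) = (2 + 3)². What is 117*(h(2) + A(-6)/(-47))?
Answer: 7371/235 ≈ 31.366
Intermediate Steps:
A(J) = 25 (A(J) = 5² = 25)
h(z) = 2*z/5 (h(z) = (2*z)/5 = (2*z)*(⅕) = 2*z/5)
117*(h(2) + A(-6)/(-47)) = 117*((⅖)*2 + 25/(-47)) = 117*(⅘ + 25*(-1/47)) = 117*(⅘ - 25/47) = 117*(63/235) = 7371/235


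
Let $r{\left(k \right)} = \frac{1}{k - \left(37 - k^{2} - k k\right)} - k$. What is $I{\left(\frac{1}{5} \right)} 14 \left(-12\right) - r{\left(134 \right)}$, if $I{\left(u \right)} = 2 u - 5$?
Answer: $\frac{163264801}{180045} \approx 906.8$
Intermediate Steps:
$I{\left(u \right)} = -5 + 2 u$
$r{\left(k \right)} = \frac{1}{-37 + k + 2 k^{2}} - k$ ($r{\left(k \right)} = \frac{1}{k + \left(\left(k^{2} + k^{2}\right) - 37\right)} - k = \frac{1}{k + \left(2 k^{2} - 37\right)} - k = \frac{1}{k + \left(-37 + 2 k^{2}\right)} - k = \frac{1}{-37 + k + 2 k^{2}} - k$)
$I{\left(\frac{1}{5} \right)} 14 \left(-12\right) - r{\left(134 \right)} = \left(-5 + \frac{2}{5}\right) 14 \left(-12\right) - \frac{1 - 134^{2} - 2 \cdot 134^{3} + 37 \cdot 134}{-37 + 134 + 2 \cdot 134^{2}} = \left(-5 + 2 \cdot \frac{1}{5}\right) 14 \left(-12\right) - \frac{1 - 17956 - 4812208 + 4958}{-37 + 134 + 2 \cdot 17956} = \left(-5 + \frac{2}{5}\right) 14 \left(-12\right) - \frac{1 - 17956 - 4812208 + 4958}{-37 + 134 + 35912} = \left(- \frac{23}{5}\right) 14 \left(-12\right) - \frac{1}{36009} \left(-4825205\right) = \left(- \frac{322}{5}\right) \left(-12\right) - \frac{1}{36009} \left(-4825205\right) = \frac{3864}{5} - - \frac{4825205}{36009} = \frac{3864}{5} + \frac{4825205}{36009} = \frac{163264801}{180045}$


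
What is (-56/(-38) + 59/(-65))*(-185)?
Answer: -25863/247 ≈ -104.71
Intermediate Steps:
(-56/(-38) + 59/(-65))*(-185) = (-56*(-1/38) + 59*(-1/65))*(-185) = (28/19 - 59/65)*(-185) = (699/1235)*(-185) = -25863/247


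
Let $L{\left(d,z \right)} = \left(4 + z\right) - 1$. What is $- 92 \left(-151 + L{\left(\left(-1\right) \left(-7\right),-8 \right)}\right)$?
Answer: $14352$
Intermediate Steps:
$L{\left(d,z \right)} = 3 + z$
$- 92 \left(-151 + L{\left(\left(-1\right) \left(-7\right),-8 \right)}\right) = - 92 \left(-151 + \left(3 - 8\right)\right) = - 92 \left(-151 - 5\right) = \left(-92\right) \left(-156\right) = 14352$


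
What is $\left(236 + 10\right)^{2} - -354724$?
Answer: $415240$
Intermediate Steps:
$\left(236 + 10\right)^{2} - -354724 = 246^{2} + 354724 = 60516 + 354724 = 415240$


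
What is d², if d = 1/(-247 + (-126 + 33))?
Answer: 1/115600 ≈ 8.6505e-6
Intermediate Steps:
d = -1/340 (d = 1/(-247 - 93) = 1/(-340) = -1/340 ≈ -0.0029412)
d² = (-1/340)² = 1/115600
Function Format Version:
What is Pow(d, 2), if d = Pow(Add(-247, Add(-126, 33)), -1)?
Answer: Rational(1, 115600) ≈ 8.6505e-6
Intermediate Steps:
d = Rational(-1, 340) (d = Pow(Add(-247, -93), -1) = Pow(-340, -1) = Rational(-1, 340) ≈ -0.0029412)
Pow(d, 2) = Pow(Rational(-1, 340), 2) = Rational(1, 115600)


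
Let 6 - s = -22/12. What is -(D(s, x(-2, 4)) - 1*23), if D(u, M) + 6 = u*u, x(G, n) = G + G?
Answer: -1165/36 ≈ -32.361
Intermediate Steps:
s = 47/6 (s = 6 - (-22)/12 = 6 - 1*(-11/6) = 6 + 11/6 = 47/6 ≈ 7.8333)
x(G, n) = 2*G
D(u, M) = -6 + u**2 (D(u, M) = -6 + u*u = -6 + u**2)
-(D(s, x(-2, 4)) - 1*23) = -((-6 + (47/6)**2) - 1*23) = -((-6 + 2209/36) - 23) = -(1993/36 - 23) = -1*1165/36 = -1165/36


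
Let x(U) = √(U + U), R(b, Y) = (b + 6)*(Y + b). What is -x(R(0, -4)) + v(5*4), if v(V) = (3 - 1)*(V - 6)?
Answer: 28 - 4*I*√3 ≈ 28.0 - 6.9282*I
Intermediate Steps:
R(b, Y) = (6 + b)*(Y + b)
v(V) = -12 + 2*V (v(V) = 2*(-6 + V) = -12 + 2*V)
x(U) = √2*√U (x(U) = √(2*U) = √2*√U)
-x(R(0, -4)) + v(5*4) = -√2*√(0² + 6*(-4) + 6*0 - 4*0) + (-12 + 2*(5*4)) = -√2*√(0 - 24 + 0 + 0) + (-12 + 2*20) = -√2*√(-24) + (-12 + 40) = -√2*2*I*√6 + 28 = -4*I*√3 + 28 = 28 - 4*I*√3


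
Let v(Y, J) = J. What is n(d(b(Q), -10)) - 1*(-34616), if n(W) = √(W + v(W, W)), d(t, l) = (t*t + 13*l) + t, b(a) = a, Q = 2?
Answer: 34616 + 2*I*√62 ≈ 34616.0 + 15.748*I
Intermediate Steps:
d(t, l) = t + t² + 13*l (d(t, l) = (t² + 13*l) + t = t + t² + 13*l)
n(W) = √2*√W (n(W) = √(W + W) = √(2*W) = √2*√W)
n(d(b(Q), -10)) - 1*(-34616) = √2*√(2 + 2² + 13*(-10)) - 1*(-34616) = √2*√(2 + 4 - 130) + 34616 = √2*√(-124) + 34616 = √2*(2*I*√31) + 34616 = 2*I*√62 + 34616 = 34616 + 2*I*√62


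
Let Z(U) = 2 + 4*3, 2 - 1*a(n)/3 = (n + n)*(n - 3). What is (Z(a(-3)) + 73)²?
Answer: 7569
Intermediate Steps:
a(n) = 6 - 6*n*(-3 + n) (a(n) = 6 - 3*(n + n)*(n - 3) = 6 - 3*2*n*(-3 + n) = 6 - 6*n*(-3 + n))
Z(U) = 14 (Z(U) = 2 + 12 = 14)
(Z(a(-3)) + 73)² = (14 + 73)² = 87² = 7569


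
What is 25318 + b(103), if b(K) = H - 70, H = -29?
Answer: 25219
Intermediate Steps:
b(K) = -99 (b(K) = -29 - 70 = -99)
25318 + b(103) = 25318 - 99 = 25219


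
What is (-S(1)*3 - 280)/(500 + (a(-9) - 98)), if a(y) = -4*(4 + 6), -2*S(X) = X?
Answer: -557/724 ≈ -0.76934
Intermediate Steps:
S(X) = -X/2
a(y) = -40 (a(y) = -4*10 = -40)
(-S(1)*3 - 280)/(500 + (a(-9) - 98)) = (-(-1)/2*3 - 280)/(500 + (-40 - 98)) = (-1*(-½)*3 - 280)/(500 - 138) = ((½)*3 - 280)/362 = (3/2 - 280)*(1/362) = -557/2*1/362 = -557/724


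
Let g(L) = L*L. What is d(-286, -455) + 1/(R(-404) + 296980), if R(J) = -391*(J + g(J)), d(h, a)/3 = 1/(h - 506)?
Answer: -7920347/2090962896 ≈ -0.0037879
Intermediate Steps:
g(L) = L²
d(h, a) = 3/(-506 + h) (d(h, a) = 3/(h - 506) = 3/(-506 + h))
R(J) = -391*J - 391*J² (R(J) = -391*(J + J²) = -391*J - 391*J²)
d(-286, -455) + 1/(R(-404) + 296980) = 3/(-506 - 286) + 1/(391*(-404)*(-1 - 1*(-404)) + 296980) = 3/(-792) + 1/(391*(-404)*(-1 + 404) + 296980) = 3*(-1/792) + 1/(391*(-404)*403 + 296980) = -1/264 + 1/(-63659492 + 296980) = -1/264 + 1/(-63362512) = -1/264 - 1/63362512 = -7920347/2090962896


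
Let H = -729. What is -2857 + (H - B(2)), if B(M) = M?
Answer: -3588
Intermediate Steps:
-2857 + (H - B(2)) = -2857 + (-729 - 1*2) = -2857 + (-729 - 2) = -2857 - 731 = -3588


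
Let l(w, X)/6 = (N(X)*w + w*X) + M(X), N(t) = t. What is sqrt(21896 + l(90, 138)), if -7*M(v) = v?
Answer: 2*sqrt(2092517)/7 ≈ 413.30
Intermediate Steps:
M(v) = -v/7
l(w, X) = -6*X/7 + 12*X*w (l(w, X) = 6*((X*w + w*X) - X/7) = 6*((X*w + X*w) - X/7) = 6*(2*X*w - X/7) = 6*(-X/7 + 2*X*w) = -6*X/7 + 12*X*w)
sqrt(21896 + l(90, 138)) = sqrt(21896 + (6/7)*138*(-1 + 14*90)) = sqrt(21896 + (6/7)*138*(-1 + 1260)) = sqrt(21896 + (6/7)*138*1259) = sqrt(21896 + 1042452/7) = sqrt(1195724/7) = 2*sqrt(2092517)/7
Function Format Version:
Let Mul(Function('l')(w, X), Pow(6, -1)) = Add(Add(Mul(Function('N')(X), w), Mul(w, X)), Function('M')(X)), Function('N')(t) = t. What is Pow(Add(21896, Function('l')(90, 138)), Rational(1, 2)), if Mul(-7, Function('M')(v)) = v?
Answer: Mul(Rational(2, 7), Pow(2092517, Rational(1, 2))) ≈ 413.30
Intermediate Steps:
Function('M')(v) = Mul(Rational(-1, 7), v)
Function('l')(w, X) = Add(Mul(Rational(-6, 7), X), Mul(12, X, w)) (Function('l')(w, X) = Mul(6, Add(Add(Mul(X, w), Mul(w, X)), Mul(Rational(-1, 7), X))) = Mul(6, Add(Add(Mul(X, w), Mul(X, w)), Mul(Rational(-1, 7), X))) = Mul(6, Add(Mul(2, X, w), Mul(Rational(-1, 7), X))) = Mul(6, Add(Mul(Rational(-1, 7), X), Mul(2, X, w))) = Add(Mul(Rational(-6, 7), X), Mul(12, X, w)))
Pow(Add(21896, Function('l')(90, 138)), Rational(1, 2)) = Pow(Add(21896, Mul(Rational(6, 7), 138, Add(-1, Mul(14, 90)))), Rational(1, 2)) = Pow(Add(21896, Mul(Rational(6, 7), 138, Add(-1, 1260))), Rational(1, 2)) = Pow(Add(21896, Mul(Rational(6, 7), 138, 1259)), Rational(1, 2)) = Pow(Add(21896, Rational(1042452, 7)), Rational(1, 2)) = Pow(Rational(1195724, 7), Rational(1, 2)) = Mul(Rational(2, 7), Pow(2092517, Rational(1, 2)))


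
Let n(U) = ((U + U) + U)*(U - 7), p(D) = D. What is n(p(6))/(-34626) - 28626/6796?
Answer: -82590129/19609858 ≈ -4.2117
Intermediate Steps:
n(U) = 3*U*(-7 + U) (n(U) = (2*U + U)*(-7 + U) = (3*U)*(-7 + U) = 3*U*(-7 + U))
n(p(6))/(-34626) - 28626/6796 = (3*6*(-7 + 6))/(-34626) - 28626/6796 = (3*6*(-1))*(-1/34626) - 28626*1/6796 = -18*(-1/34626) - 14313/3398 = 3/5771 - 14313/3398 = -82590129/19609858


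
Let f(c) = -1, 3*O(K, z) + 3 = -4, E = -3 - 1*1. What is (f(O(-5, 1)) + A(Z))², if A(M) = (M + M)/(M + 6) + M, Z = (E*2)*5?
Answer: 431649/289 ≈ 1493.6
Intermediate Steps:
E = -4 (E = -3 - 1 = -4)
O(K, z) = -7/3 (O(K, z) = -1 + (⅓)*(-4) = -1 - 4/3 = -7/3)
Z = -40 (Z = -4*2*5 = -8*5 = -40)
A(M) = M + 2*M/(6 + M) (A(M) = (2*M)/(6 + M) + M = 2*M/(6 + M) + M = M + 2*M/(6 + M))
(f(O(-5, 1)) + A(Z))² = (-1 - 40*(8 - 40)/(6 - 40))² = (-1 - 40*(-32)/(-34))² = (-1 - 40*(-1/34)*(-32))² = (-1 - 640/17)² = (-657/17)² = 431649/289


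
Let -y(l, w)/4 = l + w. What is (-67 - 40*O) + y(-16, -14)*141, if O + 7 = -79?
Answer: 20293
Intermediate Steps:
O = -86 (O = -7 - 79 = -86)
y(l, w) = -4*l - 4*w (y(l, w) = -4*(l + w) = -4*l - 4*w)
(-67 - 40*O) + y(-16, -14)*141 = (-67 - 40*(-86)) + (-4*(-16) - 4*(-14))*141 = (-67 + 3440) + (64 + 56)*141 = 3373 + 120*141 = 3373 + 16920 = 20293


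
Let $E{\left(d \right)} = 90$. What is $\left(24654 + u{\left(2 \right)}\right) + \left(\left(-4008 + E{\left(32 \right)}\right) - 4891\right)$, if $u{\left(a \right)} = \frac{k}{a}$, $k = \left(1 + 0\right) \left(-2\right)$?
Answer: $15844$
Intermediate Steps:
$k = -2$ ($k = 1 \left(-2\right) = -2$)
$u{\left(a \right)} = - \frac{2}{a}$
$\left(24654 + u{\left(2 \right)}\right) + \left(\left(-4008 + E{\left(32 \right)}\right) - 4891\right) = \left(24654 - \frac{2}{2}\right) + \left(\left(-4008 + 90\right) - 4891\right) = \left(24654 - 1\right) - 8809 = 24653 - 8809 = 15844$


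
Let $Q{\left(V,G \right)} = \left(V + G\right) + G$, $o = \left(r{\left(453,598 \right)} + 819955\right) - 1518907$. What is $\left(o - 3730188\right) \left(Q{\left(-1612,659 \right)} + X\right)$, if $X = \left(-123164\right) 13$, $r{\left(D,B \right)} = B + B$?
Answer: $7091024648144$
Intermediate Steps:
$r{\left(D,B \right)} = 2 B$
$X = -1601132$
$o = -697756$ ($o = \left(2 \cdot 598 + 819955\right) - 1518907 = \left(1196 + 819955\right) - 1518907 = 821151 - 1518907 = -697756$)
$Q{\left(V,G \right)} = V + 2 G$ ($Q{\left(V,G \right)} = \left(G + V\right) + G = V + 2 G$)
$\left(o - 3730188\right) \left(Q{\left(-1612,659 \right)} + X\right) = \left(-697756 - 3730188\right) \left(\left(-1612 + 2 \cdot 659\right) - 1601132\right) = - 4427944 \left(\left(-1612 + 1318\right) - 1601132\right) = - 4427944 \left(-294 - 1601132\right) = \left(-4427944\right) \left(-1601426\right) = 7091024648144$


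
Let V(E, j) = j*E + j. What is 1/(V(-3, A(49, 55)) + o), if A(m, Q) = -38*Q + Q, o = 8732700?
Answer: 1/8736770 ≈ 1.1446e-7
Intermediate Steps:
A(m, Q) = -37*Q
V(E, j) = j + E*j (V(E, j) = E*j + j = j + E*j)
1/(V(-3, A(49, 55)) + o) = 1/((-37*55)*(1 - 3) + 8732700) = 1/(-2035*(-2) + 8732700) = 1/(4070 + 8732700) = 1/8736770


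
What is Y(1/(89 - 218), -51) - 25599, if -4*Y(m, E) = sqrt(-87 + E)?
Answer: -25599 - I*sqrt(138)/4 ≈ -25599.0 - 2.9368*I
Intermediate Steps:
Y(m, E) = -sqrt(-87 + E)/4
Y(1/(89 - 218), -51) - 25599 = -sqrt(-87 - 51)/4 - 25599 = -I*sqrt(138)/4 - 25599 = -25599 - I*sqrt(138)/4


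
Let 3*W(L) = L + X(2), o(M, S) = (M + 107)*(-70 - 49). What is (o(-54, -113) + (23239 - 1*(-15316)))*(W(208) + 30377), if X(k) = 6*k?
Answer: 2945887048/3 ≈ 9.8196e+8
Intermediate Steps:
o(M, S) = -12733 - 119*M (o(M, S) = (107 + M)*(-119) = -12733 - 119*M)
W(L) = 4 + L/3 (W(L) = (L + 6*2)/3 = (L + 12)/3 = (12 + L)/3 = 4 + L/3)
(o(-54, -113) + (23239 - 1*(-15316)))*(W(208) + 30377) = ((-12733 - 119*(-54)) + (23239 - 1*(-15316)))*((4 + (⅓)*208) + 30377) = ((-12733 + 6426) + (23239 + 15316))*((4 + 208/3) + 30377) = (-6307 + 38555)*(220/3 + 30377) = 32248*(91351/3) = 2945887048/3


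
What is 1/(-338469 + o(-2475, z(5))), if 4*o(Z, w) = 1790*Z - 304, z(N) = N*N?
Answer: -2/2892215 ≈ -6.9151e-7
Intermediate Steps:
z(N) = N**2
o(Z, w) = -76 + 895*Z/2 (o(Z, w) = (1790*Z - 304)/4 = (-304 + 1790*Z)/4 = -76 + 895*Z/2)
1/(-338469 + o(-2475, z(5))) = 1/(-338469 + (-76 + (895/2)*(-2475))) = 1/(-338469 + (-76 - 2215125/2)) = 1/(-338469 - 2215277/2) = 1/(-2892215/2) = -2/2892215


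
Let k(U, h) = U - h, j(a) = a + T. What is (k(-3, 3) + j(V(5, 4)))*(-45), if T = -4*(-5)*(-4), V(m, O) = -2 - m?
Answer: 4185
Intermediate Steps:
T = -80 (T = 20*(-4) = -80)
j(a) = -80 + a (j(a) = a - 80 = -80 + a)
(k(-3, 3) + j(V(5, 4)))*(-45) = ((-3 - 1*3) + (-80 + (-2 - 1*5)))*(-45) = ((-3 - 3) + (-80 + (-2 - 5)))*(-45) = (-6 + (-80 - 7))*(-45) = (-6 - 87)*(-45) = -93*(-45) = 4185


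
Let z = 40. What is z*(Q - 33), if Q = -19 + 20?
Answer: -1280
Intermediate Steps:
Q = 1
z*(Q - 33) = 40*(1 - 33) = 40*(-32) = -1280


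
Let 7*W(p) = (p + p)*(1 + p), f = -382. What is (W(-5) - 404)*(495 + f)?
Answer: -315044/7 ≈ -45006.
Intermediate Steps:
W(p) = 2*p*(1 + p)/7 (W(p) = ((p + p)*(1 + p))/7 = ((2*p)*(1 + p))/7 = (2*p*(1 + p))/7 = 2*p*(1 + p)/7)
(W(-5) - 404)*(495 + f) = ((2/7)*(-5)*(1 - 5) - 404)*(495 - 382) = ((2/7)*(-5)*(-4) - 404)*113 = (40/7 - 404)*113 = -2788/7*113 = -315044/7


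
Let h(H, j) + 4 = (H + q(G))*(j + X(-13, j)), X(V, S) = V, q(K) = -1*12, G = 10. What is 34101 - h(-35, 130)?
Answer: 39604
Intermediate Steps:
q(K) = -12
h(H, j) = -4 + (-13 + j)*(-12 + H) (h(H, j) = -4 + (H - 12)*(j - 13) = -4 + (-12 + H)*(-13 + j) = -4 + (-13 + j)*(-12 + H))
34101 - h(-35, 130) = 34101 - (152 - 13*(-35) - 12*130 - 35*130) = 34101 - (152 + 455 - 1560 - 4550) = 34101 - 1*(-5503) = 34101 + 5503 = 39604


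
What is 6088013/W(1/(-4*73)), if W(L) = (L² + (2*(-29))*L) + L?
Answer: 519088340432/16645 ≈ 3.1186e+7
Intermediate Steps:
W(L) = L² - 57*L (W(L) = (L² - 58*L) + L = L² - 57*L)
6088013/W(1/(-4*73)) = 6088013/(((-57 + 1/(-4*73))/((-4*73)))) = 6088013/(((-57 + 1/(-292))/(-292))) = 6088013/((-(-57 - 1/292)/292)) = 6088013/((-1/292*(-16645/292))) = 6088013/(16645/85264) = 6088013*(85264/16645) = 519088340432/16645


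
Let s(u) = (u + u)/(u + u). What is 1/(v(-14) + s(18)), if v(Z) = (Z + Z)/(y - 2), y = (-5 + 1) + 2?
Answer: 1/8 ≈ 0.12500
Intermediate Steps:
y = -2 (y = -4 + 2 = -2)
v(Z) = -Z/2 (v(Z) = (Z + Z)/(-2 - 2) = (2*Z)/(-4) = (2*Z)*(-1/4) = -Z/2)
s(u) = 1 (s(u) = (2*u)/((2*u)) = (2*u)*(1/(2*u)) = 1)
1/(v(-14) + s(18)) = 1/(-1/2*(-14) + 1) = 1/(7 + 1) = 1/8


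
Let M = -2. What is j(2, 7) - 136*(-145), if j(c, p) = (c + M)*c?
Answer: 19720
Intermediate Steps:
j(c, p) = c*(-2 + c) (j(c, p) = (c - 2)*c = (-2 + c)*c = c*(-2 + c))
j(2, 7) - 136*(-145) = 2*(-2 + 2) - 136*(-145) = 2*0 + 19720 = 0 + 19720 = 19720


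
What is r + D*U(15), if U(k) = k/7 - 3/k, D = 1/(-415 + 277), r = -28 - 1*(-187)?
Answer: 383951/2415 ≈ 158.99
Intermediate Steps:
r = 159 (r = -28 + 187 = 159)
D = -1/138 (D = 1/(-138) = -1/138 ≈ -0.0072464)
U(k) = -3/k + k/7 (U(k) = k*(⅐) - 3/k = k/7 - 3/k = -3/k + k/7)
r + D*U(15) = 159 - (-3/15 + (⅐)*15)/138 = 159 - (-3*1/15 + 15/7)/138 = 159 - (-⅕ + 15/7)/138 = 159 - 1/138*68/35 = 159 - 34/2415 = 383951/2415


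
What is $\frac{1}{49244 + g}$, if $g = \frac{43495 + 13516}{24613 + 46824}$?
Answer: $\frac{71437}{3517900639} \approx 2.0307 \cdot 10^{-5}$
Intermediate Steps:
$g = \frac{57011}{71437} \approx 0.79806$
$\frac{1}{49244 + g} = \frac{1}{49244 + \frac{57011}{71437}} = \frac{1}{\frac{3517900639}{71437}} = \frac{71437}{3517900639}$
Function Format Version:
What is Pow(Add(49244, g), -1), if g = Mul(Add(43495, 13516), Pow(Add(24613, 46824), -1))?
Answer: Rational(71437, 3517900639) ≈ 2.0307e-5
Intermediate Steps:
g = Rational(57011, 71437) (g = Mul(57011, Pow(71437, -1)) = Mul(57011, Rational(1, 71437)) = Rational(57011, 71437) ≈ 0.79806)
Pow(Add(49244, g), -1) = Pow(Add(49244, Rational(57011, 71437)), -1) = Pow(Rational(3517900639, 71437), -1) = Rational(71437, 3517900639)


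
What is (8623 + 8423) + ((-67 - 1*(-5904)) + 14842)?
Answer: 37725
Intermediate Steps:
(8623 + 8423) + ((-67 - 1*(-5904)) + 14842) = 17046 + ((-67 + 5904) + 14842) = 17046 + (5837 + 14842) = 17046 + 20679 = 37725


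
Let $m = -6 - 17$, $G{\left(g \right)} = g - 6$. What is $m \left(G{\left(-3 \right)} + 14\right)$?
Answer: $-115$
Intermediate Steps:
$G{\left(g \right)} = -6 + g$
$m = -23$ ($m = -6 - 17 = -23$)
$m \left(G{\left(-3 \right)} + 14\right) = - 23 \left(\left(-6 - 3\right) + 14\right) = - 23 \left(-9 + 14\right) = \left(-23\right) 5 = -115$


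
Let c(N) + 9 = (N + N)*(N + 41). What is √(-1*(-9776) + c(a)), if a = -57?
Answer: √11591 ≈ 107.66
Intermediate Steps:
c(N) = -9 + 2*N*(41 + N) (c(N) = -9 + (N + N)*(N + 41) = -9 + (2*N)*(41 + N) = -9 + 2*N*(41 + N))
√(-1*(-9776) + c(a)) = √(-1*(-9776) + (-9 + 2*(-57)² + 82*(-57))) = √(9776 + (-9 + 2*3249 - 4674)) = √(9776 + (-9 + 6498 - 4674)) = √(9776 + 1815) = √11591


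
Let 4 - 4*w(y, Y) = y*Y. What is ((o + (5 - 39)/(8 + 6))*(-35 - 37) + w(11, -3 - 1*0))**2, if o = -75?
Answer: 24446886025/784 ≈ 3.1182e+7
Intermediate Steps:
w(y, Y) = 1 - Y*y/4 (w(y, Y) = 1 - y*Y/4 = 1 - Y*y/4)
((o + (5 - 39)/(8 + 6))*(-35 - 37) + w(11, -3 - 1*0))**2 = ((-75 + (5 - 39)/(8 + 6))*(-35 - 37) + (1 - 1/4*(-3 - 1*0)*11))**2 = ((-75 - 34/14)*(-72) + (1 - 1/4*(-3 + 0)*11))**2 = ((-75 - 34*1/14)*(-72) + (1 - 1/4*(-3)*11))**2 = ((-75 - 17/7)*(-72) + (1 + 33/4))**2 = (-542/7*(-72) + 37/4)**2 = (39024/7 + 37/4)**2 = (156355/28)**2 = 24446886025/784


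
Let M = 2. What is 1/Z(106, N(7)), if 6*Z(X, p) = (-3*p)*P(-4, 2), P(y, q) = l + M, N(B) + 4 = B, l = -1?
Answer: -⅔ ≈ -0.66667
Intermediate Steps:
N(B) = -4 + B
P(y, q) = 1 (P(y, q) = -1 + 2 = 1)
Z(X, p) = -p/2 (Z(X, p) = (-3*p*1)/6 = (-3*p)/6 = -p/2)
1/Z(106, N(7)) = 1/(-(-4 + 7)/2) = 1/(-½*3) = 1/(-3/2) = -⅔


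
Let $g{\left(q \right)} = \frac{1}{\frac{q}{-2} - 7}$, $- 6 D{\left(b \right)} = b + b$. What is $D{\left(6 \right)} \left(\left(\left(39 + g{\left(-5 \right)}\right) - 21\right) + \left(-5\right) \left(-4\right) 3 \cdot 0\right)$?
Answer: $- \frac{320}{9} \approx -35.556$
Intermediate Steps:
$D{\left(b \right)} = - \frac{b}{3}$ ($D{\left(b \right)} = - \frac{b + b}{6} = - \frac{2 b}{6} = - \frac{b}{3}$)
$g{\left(q \right)} = \frac{1}{-7 - \frac{q}{2}}$ ($g{\left(q \right)} = \frac{1}{q \left(- \frac{1}{2}\right) - 7} = \frac{1}{- \frac{q}{2} - 7} = \frac{1}{-7 - \frac{q}{2}}$)
$D{\left(6 \right)} \left(\left(\left(39 + g{\left(-5 \right)}\right) - 21\right) + \left(-5\right) \left(-4\right) 3 \cdot 0\right) = \left(- \frac{1}{3}\right) 6 \left(\left(\left(39 - \frac{2}{14 - 5}\right) - 21\right) + \left(-5\right) \left(-4\right) 3 \cdot 0\right) = - 2 \left(\left(\left(39 - \frac{2}{9}\right) - 21\right) + 20 \cdot 0\right) = - 2 \left(\left(\left(39 - \frac{2}{9}\right) - 21\right) + 0\right) = - 2 \left(\left(\frac{349}{9} - 21\right) + 0\right) = - 2 \left(\frac{160}{9} + 0\right) = \left(-2\right) \frac{160}{9} = - \frac{320}{9}$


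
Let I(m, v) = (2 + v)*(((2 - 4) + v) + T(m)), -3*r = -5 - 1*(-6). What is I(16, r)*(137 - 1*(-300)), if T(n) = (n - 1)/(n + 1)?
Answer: -161690/153 ≈ -1056.8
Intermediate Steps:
r = -1/3 (r = -(-5 - 1*(-6))/3 = -(-5 + 6)/3 = -1/3*1 = -1/3 ≈ -0.33333)
T(n) = (-1 + n)/(1 + n)
I(m, v) = (2 + v)*(-2 + v + (-1 + m)/(1 + m)) (I(m, v) = (2 + v)*(((2 - 4) + v) + (-1 + m)/(1 + m)) = (2 + v)*((-2 + v) + (-1 + m)/(1 + m)) = (2 + v)*(-2 + v + (-1 + m)/(1 + m)))
I(16, r)*(137 - 1*(-300)) = ((-2 + 2*16 - (-1 + 16)/3 + (1 + 16)*(-4 + (-1/3)**2))/(1 + 16))*(137 - 1*(-300)) = ((-2 + 32 - 1/3*15 + 17*(-4 + 1/9))/17)*(137 + 300) = ((-2 + 32 - 5 + 17*(-35/9))/17)*437 = ((-2 + 32 - 5 - 595/9)/17)*437 = ((1/17)*(-370/9))*437 = -370/153*437 = -161690/153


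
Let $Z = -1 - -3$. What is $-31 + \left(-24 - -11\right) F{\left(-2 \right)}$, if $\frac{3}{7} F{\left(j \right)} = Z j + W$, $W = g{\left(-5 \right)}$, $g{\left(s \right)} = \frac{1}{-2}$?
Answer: $\frac{211}{2} \approx 105.5$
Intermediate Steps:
$g{\left(s \right)} = - \frac{1}{2}$
$W = - \frac{1}{2} \approx -0.5$
$Z = 2$ ($Z = -1 + 3 = 2$)
$F{\left(j \right)} = - \frac{7}{6} + \frac{14 j}{3}$ ($F{\left(j \right)} = \frac{7 \left(2 j - \frac{1}{2}\right)}{3} = \frac{7 \left(- \frac{1}{2} + 2 j\right)}{3} = - \frac{7}{6} + \frac{14 j}{3}$)
$-31 + \left(-24 - -11\right) F{\left(-2 \right)} = -31 + \left(-24 - -11\right) \left(- \frac{7}{6} + \frac{14}{3} \left(-2\right)\right) = -31 + \left(-24 + 11\right) \left(- \frac{7}{6} - \frac{28}{3}\right) = -31 - - \frac{273}{2} = -31 + \frac{273}{2} = \frac{211}{2}$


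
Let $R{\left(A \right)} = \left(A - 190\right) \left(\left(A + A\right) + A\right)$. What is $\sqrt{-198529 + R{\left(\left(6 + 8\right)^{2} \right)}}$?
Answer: $i \sqrt{195001} \approx 441.59 i$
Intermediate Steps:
$R{\left(A \right)} = 3 A \left(-190 + A\right)$ ($R{\left(A \right)} = \left(-190 + A\right) \left(2 A + A\right) = \left(-190 + A\right) 3 A = 3 A \left(-190 + A\right)$)
$\sqrt{-198529 + R{\left(\left(6 + 8\right)^{2} \right)}} = \sqrt{-198529 + 3 \left(6 + 8\right)^{2} \left(-190 + \left(6 + 8\right)^{2}\right)} = \sqrt{-198529 + 3 \cdot 14^{2} \left(-190 + 14^{2}\right)} = \sqrt{-198529 + 3 \cdot 196 \left(-190 + 196\right)} = \sqrt{-198529 + 3 \cdot 196 \cdot 6} = \sqrt{-198529 + 3528} = \sqrt{-195001} = i \sqrt{195001}$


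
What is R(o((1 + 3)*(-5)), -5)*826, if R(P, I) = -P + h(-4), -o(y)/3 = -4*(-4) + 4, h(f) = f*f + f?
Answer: 59472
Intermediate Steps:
h(f) = f + f**2 (h(f) = f**2 + f = f + f**2)
o(y) = -60 (o(y) = -3*(-4*(-4) + 4) = -3*(16 + 4) = -3*20 = -60)
R(P, I) = 12 - P (R(P, I) = -P - 4*(1 - 4) = -P - 4*(-3) = -P + 12 = 12 - P)
R(o((1 + 3)*(-5)), -5)*826 = (12 - 1*(-60))*826 = (12 + 60)*826 = 72*826 = 59472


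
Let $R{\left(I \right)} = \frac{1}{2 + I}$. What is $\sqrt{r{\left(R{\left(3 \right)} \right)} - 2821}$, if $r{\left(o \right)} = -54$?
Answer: $5 i \sqrt{115} \approx 53.619 i$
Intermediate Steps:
$\sqrt{r{\left(R{\left(3 \right)} \right)} - 2821} = \sqrt{-54 - 2821} = \sqrt{-2875} = 5 i \sqrt{115}$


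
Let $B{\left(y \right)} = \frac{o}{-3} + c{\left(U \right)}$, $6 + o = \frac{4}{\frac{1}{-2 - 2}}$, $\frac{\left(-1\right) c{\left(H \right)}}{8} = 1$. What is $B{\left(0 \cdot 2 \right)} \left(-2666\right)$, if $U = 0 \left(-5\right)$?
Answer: $\frac{5332}{3} \approx 1777.3$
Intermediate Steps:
$U = 0$
$c{\left(H \right)} = -8$ ($c{\left(H \right)} = \left(-8\right) 1 = -8$)
$o = -22$ ($o = -6 + \frac{4}{\frac{1}{-2 - 2}} = -6 + \frac{4}{\frac{1}{-4}} = -6 + \frac{4}{- \frac{1}{4}} = -6 + 4 \left(-4\right) = -6 - 16 = -22$)
$B{\left(y \right)} = - \frac{2}{3}$ ($B{\left(y \right)} = - \frac{22}{-3} - 8 = \left(-22\right) \left(- \frac{1}{3}\right) - 8 = \frac{22}{3} - 8 = - \frac{2}{3}$)
$B{\left(0 \cdot 2 \right)} \left(-2666\right) = \left(- \frac{2}{3}\right) \left(-2666\right) = \frac{5332}{3}$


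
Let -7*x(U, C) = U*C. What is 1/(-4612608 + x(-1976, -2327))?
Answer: -7/36886408 ≈ -1.8977e-7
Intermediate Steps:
x(U, C) = -C*U/7 (x(U, C) = -U*C/7 = -C*U/7)
1/(-4612608 + x(-1976, -2327)) = 1/(-4612608 - ⅐*(-2327)*(-1976)) = 1/(-4612608 - 4598152/7) = 1/(-36886408/7) = -7/36886408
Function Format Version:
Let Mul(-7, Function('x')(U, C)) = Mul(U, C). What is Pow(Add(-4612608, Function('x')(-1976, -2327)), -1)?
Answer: Rational(-7, 36886408) ≈ -1.8977e-7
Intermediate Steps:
Function('x')(U, C) = Mul(Rational(-1, 7), C, U) (Function('x')(U, C) = Mul(Rational(-1, 7), Mul(U, C)) = Mul(Rational(-1, 7), Mul(C, U)) = Mul(Rational(-1, 7), C, U))
Pow(Add(-4612608, Function('x')(-1976, -2327)), -1) = Pow(Add(-4612608, Mul(Rational(-1, 7), -2327, -1976)), -1) = Pow(Add(-4612608, Rational(-4598152, 7)), -1) = Pow(Rational(-36886408, 7), -1) = Rational(-7, 36886408)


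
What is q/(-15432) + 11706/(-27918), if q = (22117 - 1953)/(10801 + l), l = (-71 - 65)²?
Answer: -73513581433/175306158126 ≈ -0.41934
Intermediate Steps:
l = 18496 (l = (-136)² = 18496)
q = 20164/29297 (q = (22117 - 1953)/(10801 + 18496) = 20164/29297 ≈ 0.68826)
q/(-15432) + 11706/(-27918) = (20164/29297)/(-15432) + 11706/(-27918) = (20164/29297)*(-1/15432) + 11706*(-1/27918) = -5041/113027826 - 1951/4653 = -73513581433/175306158126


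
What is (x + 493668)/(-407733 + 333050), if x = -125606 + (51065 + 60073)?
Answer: -479200/74683 ≈ -6.4165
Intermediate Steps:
x = -14468 (x = -125606 + 111138 = -14468)
(x + 493668)/(-407733 + 333050) = (-14468 + 493668)/(-407733 + 333050) = 479200/(-74683) = 479200*(-1/74683) = -479200/74683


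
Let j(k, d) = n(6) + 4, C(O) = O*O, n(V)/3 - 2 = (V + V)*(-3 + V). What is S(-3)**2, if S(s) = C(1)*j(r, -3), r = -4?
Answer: 13924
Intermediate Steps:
n(V) = 6 + 6*V*(-3 + V) (n(V) = 6 + 3*((V + V)*(-3 + V)) = 6 + 3*((2*V)*(-3 + V)) = 6 + 3*(2*V*(-3 + V)) = 6 + 6*V*(-3 + V))
C(O) = O**2
j(k, d) = 118 (j(k, d) = (6 - 18*6 + 6*6**2) + 4 = (6 - 108 + 6*36) + 4 = (6 - 108 + 216) + 4 = 114 + 4 = 118)
S(s) = 118 (S(s) = 1**2*118 = 1*118 = 118)
S(-3)**2 = 118**2 = 13924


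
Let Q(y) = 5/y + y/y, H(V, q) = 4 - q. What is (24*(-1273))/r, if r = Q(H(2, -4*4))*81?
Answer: -40736/135 ≈ -301.75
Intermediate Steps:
Q(y) = 1 + 5/y (Q(y) = 5/y + 1 = 1 + 5/y)
r = 405/4 (r = ((5 + (4 - (-4)*4))/(4 - (-4)*4))*81 = ((5 + (4 - 1*(-16)))/(4 - 1*(-16)))*81 = ((5 + (4 + 16))/(4 + 16))*81 = ((5 + 20)/20)*81 = ((1/20)*25)*81 = (5/4)*81 = 405/4 ≈ 101.25)
(24*(-1273))/r = (24*(-1273))/(405/4) = -30552*4/405 = -40736/135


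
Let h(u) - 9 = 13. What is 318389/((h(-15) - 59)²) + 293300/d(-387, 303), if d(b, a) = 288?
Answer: 123305933/98568 ≈ 1251.0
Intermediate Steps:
h(u) = 22 (h(u) = 9 + 13 = 22)
318389/((h(-15) - 59)²) + 293300/d(-387, 303) = 318389/((22 - 59)²) + 293300/288 = 318389/((-37)²) + 293300*(1/288) = 318389/1369 + 73325/72 = 123305933/98568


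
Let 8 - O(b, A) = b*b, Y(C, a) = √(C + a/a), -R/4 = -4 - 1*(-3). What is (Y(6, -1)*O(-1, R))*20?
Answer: 140*√7 ≈ 370.41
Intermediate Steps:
R = 4 (R = -4*(-4 - 1*(-3)) = -4*(-4 + 3) = -4*(-1) = 4)
Y(C, a) = √(1 + C) (Y(C, a) = √(C + 1) = √(1 + C))
O(b, A) = 8 - b² (O(b, A) = 8 - b*b = 8 - b²)
(Y(6, -1)*O(-1, R))*20 = (√(1 + 6)*(8 - 1*(-1)²))*20 = (√7*(8 - 1*1))*20 = (√7*(8 - 1))*20 = (√7*7)*20 = (7*√7)*20 = 140*√7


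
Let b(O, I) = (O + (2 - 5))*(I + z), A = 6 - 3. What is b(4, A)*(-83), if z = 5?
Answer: -664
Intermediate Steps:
A = 3
b(O, I) = (-3 + O)*(5 + I) (b(O, I) = (O + (2 - 5))*(I + 5) = (O - 3)*(5 + I) = (-3 + O)*(5 + I))
b(4, A)*(-83) = (-15 - 3*3 + 5*4 + 3*4)*(-83) = (-15 - 9 + 20 + 12)*(-83) = 8*(-83) = -664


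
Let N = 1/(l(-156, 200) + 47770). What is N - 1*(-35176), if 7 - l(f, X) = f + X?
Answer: 1679056009/47733 ≈ 35176.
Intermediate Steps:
l(f, X) = 7 - X - f (l(f, X) = 7 - (f + X) = 7 - (X + f) = 7 + (-X - f) = 7 - X - f)
N = 1/47733 (N = 1/((7 - 1*200 - 1*(-156)) + 47770) = 1/((7 - 200 + 156) + 47770) = 1/(-37 + 47770) = 1/47733 ≈ 2.0950e-5)
N - 1*(-35176) = 1/47733 - 1*(-35176) = 1/47733 + 35176 = 1679056009/47733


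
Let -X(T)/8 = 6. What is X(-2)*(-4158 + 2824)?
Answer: 64032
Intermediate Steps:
X(T) = -48 (X(T) = -8*6 = -48)
X(-2)*(-4158 + 2824) = -48*(-4158 + 2824) = -48*(-1334) = 64032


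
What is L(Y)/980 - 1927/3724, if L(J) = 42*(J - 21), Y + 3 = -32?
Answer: -54323/18620 ≈ -2.9175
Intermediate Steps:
Y = -35 (Y = -3 - 32 = -35)
L(J) = -882 + 42*J (L(J) = 42*(-21 + J) = -882 + 42*J)
L(Y)/980 - 1927/3724 = (-882 + 42*(-35))/980 - 1927/3724 = (-882 - 1470)*(1/980) - 1927*1/3724 = -2352*1/980 - 1927/3724 = -12/5 - 1927/3724 = -54323/18620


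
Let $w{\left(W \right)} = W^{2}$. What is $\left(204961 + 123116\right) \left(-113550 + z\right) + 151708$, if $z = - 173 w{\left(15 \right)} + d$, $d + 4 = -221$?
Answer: $-50097206192$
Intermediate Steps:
$d = -225$ ($d = -4 - 221 = -225$)
$z = -39150$ ($z = - 173 \cdot 15^{2} - 225 = \left(-173\right) 225 - 225 = -38925 - 225 = -39150$)
$\left(204961 + 123116\right) \left(-113550 + z\right) + 151708 = \left(204961 + 123116\right) \left(-113550 - 39150\right) + 151708 = 328077 \left(-152700\right) + 151708 = -50097357900 + 151708 = -50097206192$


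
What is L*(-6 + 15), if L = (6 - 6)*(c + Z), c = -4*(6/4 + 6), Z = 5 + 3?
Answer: 0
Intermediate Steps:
Z = 8
c = -30 (c = -4*(6*(1/4) + 6) = -4*(3/2 + 6) = -4*15/2 = -30)
L = 0 (L = (6 - 6)*(-30 + 8) = 0*(-22) = 0)
L*(-6 + 15) = 0*(-6 + 15) = 0*9 = 0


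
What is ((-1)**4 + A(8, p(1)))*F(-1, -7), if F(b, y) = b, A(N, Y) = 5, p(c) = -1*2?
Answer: -6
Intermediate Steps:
p(c) = -2
((-1)**4 + A(8, p(1)))*F(-1, -7) = ((-1)**4 + 5)*(-1) = (1 + 5)*(-1) = 6*(-1) = -6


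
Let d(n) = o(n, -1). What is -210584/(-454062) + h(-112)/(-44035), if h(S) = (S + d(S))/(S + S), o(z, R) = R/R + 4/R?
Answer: 29673066649/63982784544 ≈ 0.46377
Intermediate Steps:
o(z, R) = 1 + 4/R
d(n) = -3 (d(n) = (4 - 1)/(-1) = -1*3 = -3)
h(S) = (-3 + S)/(2*S) (h(S) = (S - 3)/(S + S) = (-3 + S)/((2*S)) = (-3 + S)*(1/(2*S)) = (-3 + S)/(2*S))
-210584/(-454062) + h(-112)/(-44035) = -210584/(-454062) + ((½)*(-3 - 112)/(-112))/(-44035) = -210584*(-1/454062) + ((½)*(-1/112)*(-115))*(-1/44035) = 105292/227031 + (115/224)*(-1/44035) = 105292/227031 - 23/1972768 = 29673066649/63982784544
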